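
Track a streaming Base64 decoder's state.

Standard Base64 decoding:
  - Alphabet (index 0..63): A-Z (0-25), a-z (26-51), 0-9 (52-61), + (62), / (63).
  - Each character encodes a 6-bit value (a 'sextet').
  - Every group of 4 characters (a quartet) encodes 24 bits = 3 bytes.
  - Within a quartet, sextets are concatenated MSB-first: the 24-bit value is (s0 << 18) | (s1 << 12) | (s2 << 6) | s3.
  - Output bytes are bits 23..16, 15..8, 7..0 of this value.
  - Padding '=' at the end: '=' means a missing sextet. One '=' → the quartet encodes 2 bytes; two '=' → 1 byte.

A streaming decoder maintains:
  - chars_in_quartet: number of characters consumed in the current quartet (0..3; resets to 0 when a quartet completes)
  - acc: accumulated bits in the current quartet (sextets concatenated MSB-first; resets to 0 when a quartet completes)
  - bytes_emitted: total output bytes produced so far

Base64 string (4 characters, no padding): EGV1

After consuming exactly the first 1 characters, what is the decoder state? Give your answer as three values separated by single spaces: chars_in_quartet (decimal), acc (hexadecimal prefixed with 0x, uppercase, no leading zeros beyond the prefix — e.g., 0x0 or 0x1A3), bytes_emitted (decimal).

After char 0 ('E'=4): chars_in_quartet=1 acc=0x4 bytes_emitted=0

Answer: 1 0x4 0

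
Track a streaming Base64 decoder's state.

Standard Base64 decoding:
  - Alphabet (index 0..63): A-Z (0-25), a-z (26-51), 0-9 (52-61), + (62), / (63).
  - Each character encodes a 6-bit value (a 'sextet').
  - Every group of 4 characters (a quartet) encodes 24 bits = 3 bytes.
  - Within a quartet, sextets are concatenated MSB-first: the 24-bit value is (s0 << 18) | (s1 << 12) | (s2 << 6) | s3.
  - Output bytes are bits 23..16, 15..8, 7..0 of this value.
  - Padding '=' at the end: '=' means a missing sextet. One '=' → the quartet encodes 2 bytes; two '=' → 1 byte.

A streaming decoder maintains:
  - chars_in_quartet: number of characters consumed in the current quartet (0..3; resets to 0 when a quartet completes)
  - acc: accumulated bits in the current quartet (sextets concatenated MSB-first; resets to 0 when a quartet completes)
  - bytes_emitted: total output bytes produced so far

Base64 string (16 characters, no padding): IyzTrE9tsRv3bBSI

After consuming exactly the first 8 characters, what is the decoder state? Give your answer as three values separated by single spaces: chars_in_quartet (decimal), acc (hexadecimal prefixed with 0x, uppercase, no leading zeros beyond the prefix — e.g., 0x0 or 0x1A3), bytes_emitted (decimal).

After char 0 ('I'=8): chars_in_quartet=1 acc=0x8 bytes_emitted=0
After char 1 ('y'=50): chars_in_quartet=2 acc=0x232 bytes_emitted=0
After char 2 ('z'=51): chars_in_quartet=3 acc=0x8CB3 bytes_emitted=0
After char 3 ('T'=19): chars_in_quartet=4 acc=0x232CD3 -> emit 23 2C D3, reset; bytes_emitted=3
After char 4 ('r'=43): chars_in_quartet=1 acc=0x2B bytes_emitted=3
After char 5 ('E'=4): chars_in_quartet=2 acc=0xAC4 bytes_emitted=3
After char 6 ('9'=61): chars_in_quartet=3 acc=0x2B13D bytes_emitted=3
After char 7 ('t'=45): chars_in_quartet=4 acc=0xAC4F6D -> emit AC 4F 6D, reset; bytes_emitted=6

Answer: 0 0x0 6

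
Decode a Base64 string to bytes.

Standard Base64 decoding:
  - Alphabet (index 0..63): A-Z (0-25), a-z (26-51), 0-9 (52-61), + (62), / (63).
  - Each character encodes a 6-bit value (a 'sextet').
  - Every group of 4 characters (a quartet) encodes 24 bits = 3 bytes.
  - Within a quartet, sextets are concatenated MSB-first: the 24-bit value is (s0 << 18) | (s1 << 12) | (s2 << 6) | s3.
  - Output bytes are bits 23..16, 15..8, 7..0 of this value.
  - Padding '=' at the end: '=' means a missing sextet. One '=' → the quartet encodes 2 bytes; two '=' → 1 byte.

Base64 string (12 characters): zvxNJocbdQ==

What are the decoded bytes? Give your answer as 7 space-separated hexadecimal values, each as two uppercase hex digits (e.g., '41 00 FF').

Answer: CE FC 4D 26 87 1B 75

Derivation:
After char 0 ('z'=51): chars_in_quartet=1 acc=0x33 bytes_emitted=0
After char 1 ('v'=47): chars_in_quartet=2 acc=0xCEF bytes_emitted=0
After char 2 ('x'=49): chars_in_quartet=3 acc=0x33BF1 bytes_emitted=0
After char 3 ('N'=13): chars_in_quartet=4 acc=0xCEFC4D -> emit CE FC 4D, reset; bytes_emitted=3
After char 4 ('J'=9): chars_in_quartet=1 acc=0x9 bytes_emitted=3
After char 5 ('o'=40): chars_in_quartet=2 acc=0x268 bytes_emitted=3
After char 6 ('c'=28): chars_in_quartet=3 acc=0x9A1C bytes_emitted=3
After char 7 ('b'=27): chars_in_quartet=4 acc=0x26871B -> emit 26 87 1B, reset; bytes_emitted=6
After char 8 ('d'=29): chars_in_quartet=1 acc=0x1D bytes_emitted=6
After char 9 ('Q'=16): chars_in_quartet=2 acc=0x750 bytes_emitted=6
Padding '==': partial quartet acc=0x750 -> emit 75; bytes_emitted=7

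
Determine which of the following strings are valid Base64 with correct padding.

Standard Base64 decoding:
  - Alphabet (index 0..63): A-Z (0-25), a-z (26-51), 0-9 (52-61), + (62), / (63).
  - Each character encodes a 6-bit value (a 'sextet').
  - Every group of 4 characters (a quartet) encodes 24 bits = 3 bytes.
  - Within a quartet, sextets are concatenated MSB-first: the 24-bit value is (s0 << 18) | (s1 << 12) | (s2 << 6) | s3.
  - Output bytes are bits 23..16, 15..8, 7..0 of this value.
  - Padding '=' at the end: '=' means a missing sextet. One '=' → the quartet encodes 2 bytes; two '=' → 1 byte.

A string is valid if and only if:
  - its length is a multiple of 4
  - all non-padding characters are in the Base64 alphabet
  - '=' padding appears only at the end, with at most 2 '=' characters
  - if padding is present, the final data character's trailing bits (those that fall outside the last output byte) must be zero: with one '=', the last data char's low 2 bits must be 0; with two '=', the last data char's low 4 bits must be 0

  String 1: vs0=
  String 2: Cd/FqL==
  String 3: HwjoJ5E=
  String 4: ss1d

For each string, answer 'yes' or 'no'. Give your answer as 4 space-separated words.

Answer: yes no yes yes

Derivation:
String 1: 'vs0=' → valid
String 2: 'Cd/FqL==' → invalid (bad trailing bits)
String 3: 'HwjoJ5E=' → valid
String 4: 'ss1d' → valid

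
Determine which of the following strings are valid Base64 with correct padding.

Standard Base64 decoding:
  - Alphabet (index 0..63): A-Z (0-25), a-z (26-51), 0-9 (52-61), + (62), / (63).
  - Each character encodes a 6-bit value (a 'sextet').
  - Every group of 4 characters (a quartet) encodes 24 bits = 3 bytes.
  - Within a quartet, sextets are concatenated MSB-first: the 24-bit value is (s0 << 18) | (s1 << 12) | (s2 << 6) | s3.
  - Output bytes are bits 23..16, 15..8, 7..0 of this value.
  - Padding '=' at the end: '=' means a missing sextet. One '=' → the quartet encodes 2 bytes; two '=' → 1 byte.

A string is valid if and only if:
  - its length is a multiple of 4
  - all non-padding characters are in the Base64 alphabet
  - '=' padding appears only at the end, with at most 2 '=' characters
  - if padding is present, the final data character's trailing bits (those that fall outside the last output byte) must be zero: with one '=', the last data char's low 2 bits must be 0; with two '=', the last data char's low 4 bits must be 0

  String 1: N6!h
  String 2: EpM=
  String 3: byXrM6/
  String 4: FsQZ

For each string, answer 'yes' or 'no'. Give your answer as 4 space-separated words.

Answer: no yes no yes

Derivation:
String 1: 'N6!h' → invalid (bad char(s): ['!'])
String 2: 'EpM=' → valid
String 3: 'byXrM6/' → invalid (len=7 not mult of 4)
String 4: 'FsQZ' → valid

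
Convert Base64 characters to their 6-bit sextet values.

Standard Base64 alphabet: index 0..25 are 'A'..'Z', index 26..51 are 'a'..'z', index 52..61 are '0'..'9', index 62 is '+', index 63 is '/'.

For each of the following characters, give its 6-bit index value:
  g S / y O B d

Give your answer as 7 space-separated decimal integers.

Answer: 32 18 63 50 14 1 29

Derivation:
'g': a..z range, 26 + ord('g') − ord('a') = 32
'S': A..Z range, ord('S') − ord('A') = 18
'/': index 63
'y': a..z range, 26 + ord('y') − ord('a') = 50
'O': A..Z range, ord('O') − ord('A') = 14
'B': A..Z range, ord('B') − ord('A') = 1
'd': a..z range, 26 + ord('d') − ord('a') = 29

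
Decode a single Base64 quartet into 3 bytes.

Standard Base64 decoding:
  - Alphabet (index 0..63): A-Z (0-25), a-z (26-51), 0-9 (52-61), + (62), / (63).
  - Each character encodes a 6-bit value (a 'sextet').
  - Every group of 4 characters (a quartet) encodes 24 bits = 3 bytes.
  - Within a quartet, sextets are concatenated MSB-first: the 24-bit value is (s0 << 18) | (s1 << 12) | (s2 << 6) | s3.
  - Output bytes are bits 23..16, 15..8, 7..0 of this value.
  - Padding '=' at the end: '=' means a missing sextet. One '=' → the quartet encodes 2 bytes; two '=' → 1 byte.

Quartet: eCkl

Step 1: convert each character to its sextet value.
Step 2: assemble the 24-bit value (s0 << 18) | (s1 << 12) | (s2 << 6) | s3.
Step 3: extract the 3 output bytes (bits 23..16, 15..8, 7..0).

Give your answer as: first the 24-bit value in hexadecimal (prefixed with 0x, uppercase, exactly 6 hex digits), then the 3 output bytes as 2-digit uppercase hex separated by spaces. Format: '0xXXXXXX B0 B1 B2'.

Answer: 0x782925 78 29 25

Derivation:
Sextets: e=30, C=2, k=36, l=37
24-bit: (30<<18) | (2<<12) | (36<<6) | 37
      = 0x780000 | 0x002000 | 0x000900 | 0x000025
      = 0x782925
Bytes: (v>>16)&0xFF=78, (v>>8)&0xFF=29, v&0xFF=25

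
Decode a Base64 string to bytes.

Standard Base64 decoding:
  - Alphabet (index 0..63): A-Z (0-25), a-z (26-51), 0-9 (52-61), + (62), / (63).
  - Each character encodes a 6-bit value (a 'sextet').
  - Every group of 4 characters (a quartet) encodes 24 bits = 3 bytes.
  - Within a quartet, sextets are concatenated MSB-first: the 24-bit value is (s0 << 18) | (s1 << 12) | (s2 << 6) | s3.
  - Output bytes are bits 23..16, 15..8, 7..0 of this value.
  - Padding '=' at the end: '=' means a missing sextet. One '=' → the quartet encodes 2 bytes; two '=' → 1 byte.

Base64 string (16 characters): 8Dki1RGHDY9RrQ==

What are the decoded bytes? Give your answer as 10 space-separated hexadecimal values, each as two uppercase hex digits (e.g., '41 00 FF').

After char 0 ('8'=60): chars_in_quartet=1 acc=0x3C bytes_emitted=0
After char 1 ('D'=3): chars_in_quartet=2 acc=0xF03 bytes_emitted=0
After char 2 ('k'=36): chars_in_quartet=3 acc=0x3C0E4 bytes_emitted=0
After char 3 ('i'=34): chars_in_quartet=4 acc=0xF03922 -> emit F0 39 22, reset; bytes_emitted=3
After char 4 ('1'=53): chars_in_quartet=1 acc=0x35 bytes_emitted=3
After char 5 ('R'=17): chars_in_quartet=2 acc=0xD51 bytes_emitted=3
After char 6 ('G'=6): chars_in_quartet=3 acc=0x35446 bytes_emitted=3
After char 7 ('H'=7): chars_in_quartet=4 acc=0xD51187 -> emit D5 11 87, reset; bytes_emitted=6
After char 8 ('D'=3): chars_in_quartet=1 acc=0x3 bytes_emitted=6
After char 9 ('Y'=24): chars_in_quartet=2 acc=0xD8 bytes_emitted=6
After char 10 ('9'=61): chars_in_quartet=3 acc=0x363D bytes_emitted=6
After char 11 ('R'=17): chars_in_quartet=4 acc=0xD8F51 -> emit 0D 8F 51, reset; bytes_emitted=9
After char 12 ('r'=43): chars_in_quartet=1 acc=0x2B bytes_emitted=9
After char 13 ('Q'=16): chars_in_quartet=2 acc=0xAD0 bytes_emitted=9
Padding '==': partial quartet acc=0xAD0 -> emit AD; bytes_emitted=10

Answer: F0 39 22 D5 11 87 0D 8F 51 AD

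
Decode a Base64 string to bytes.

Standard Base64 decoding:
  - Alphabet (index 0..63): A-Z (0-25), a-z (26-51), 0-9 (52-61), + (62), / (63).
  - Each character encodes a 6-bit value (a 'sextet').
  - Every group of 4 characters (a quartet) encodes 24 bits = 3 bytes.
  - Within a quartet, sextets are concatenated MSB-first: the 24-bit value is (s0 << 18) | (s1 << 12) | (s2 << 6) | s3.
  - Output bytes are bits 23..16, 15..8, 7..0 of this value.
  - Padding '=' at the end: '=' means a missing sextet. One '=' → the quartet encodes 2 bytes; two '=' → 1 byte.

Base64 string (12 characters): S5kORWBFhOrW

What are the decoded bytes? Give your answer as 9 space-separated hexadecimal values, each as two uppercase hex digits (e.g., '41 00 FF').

Answer: 4B 99 0E 45 60 45 84 EA D6

Derivation:
After char 0 ('S'=18): chars_in_quartet=1 acc=0x12 bytes_emitted=0
After char 1 ('5'=57): chars_in_quartet=2 acc=0x4B9 bytes_emitted=0
After char 2 ('k'=36): chars_in_quartet=3 acc=0x12E64 bytes_emitted=0
After char 3 ('O'=14): chars_in_quartet=4 acc=0x4B990E -> emit 4B 99 0E, reset; bytes_emitted=3
After char 4 ('R'=17): chars_in_quartet=1 acc=0x11 bytes_emitted=3
After char 5 ('W'=22): chars_in_quartet=2 acc=0x456 bytes_emitted=3
After char 6 ('B'=1): chars_in_quartet=3 acc=0x11581 bytes_emitted=3
After char 7 ('F'=5): chars_in_quartet=4 acc=0x456045 -> emit 45 60 45, reset; bytes_emitted=6
After char 8 ('h'=33): chars_in_quartet=1 acc=0x21 bytes_emitted=6
After char 9 ('O'=14): chars_in_quartet=2 acc=0x84E bytes_emitted=6
After char 10 ('r'=43): chars_in_quartet=3 acc=0x213AB bytes_emitted=6
After char 11 ('W'=22): chars_in_quartet=4 acc=0x84EAD6 -> emit 84 EA D6, reset; bytes_emitted=9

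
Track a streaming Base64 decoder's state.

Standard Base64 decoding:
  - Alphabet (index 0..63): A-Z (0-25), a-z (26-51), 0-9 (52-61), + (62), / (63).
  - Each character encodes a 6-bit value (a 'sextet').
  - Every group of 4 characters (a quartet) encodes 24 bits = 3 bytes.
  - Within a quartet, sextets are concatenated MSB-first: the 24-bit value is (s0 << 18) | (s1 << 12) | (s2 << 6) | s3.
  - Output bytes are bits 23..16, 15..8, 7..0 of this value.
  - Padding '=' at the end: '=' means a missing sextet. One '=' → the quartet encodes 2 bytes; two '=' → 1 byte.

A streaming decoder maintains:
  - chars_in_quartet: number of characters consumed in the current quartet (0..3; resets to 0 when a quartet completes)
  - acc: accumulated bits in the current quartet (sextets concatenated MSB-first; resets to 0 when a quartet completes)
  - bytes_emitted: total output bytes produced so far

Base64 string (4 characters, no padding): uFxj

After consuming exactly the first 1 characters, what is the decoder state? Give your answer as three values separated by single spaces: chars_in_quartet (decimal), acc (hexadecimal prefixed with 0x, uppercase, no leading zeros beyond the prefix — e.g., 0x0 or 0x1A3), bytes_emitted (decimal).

After char 0 ('u'=46): chars_in_quartet=1 acc=0x2E bytes_emitted=0

Answer: 1 0x2E 0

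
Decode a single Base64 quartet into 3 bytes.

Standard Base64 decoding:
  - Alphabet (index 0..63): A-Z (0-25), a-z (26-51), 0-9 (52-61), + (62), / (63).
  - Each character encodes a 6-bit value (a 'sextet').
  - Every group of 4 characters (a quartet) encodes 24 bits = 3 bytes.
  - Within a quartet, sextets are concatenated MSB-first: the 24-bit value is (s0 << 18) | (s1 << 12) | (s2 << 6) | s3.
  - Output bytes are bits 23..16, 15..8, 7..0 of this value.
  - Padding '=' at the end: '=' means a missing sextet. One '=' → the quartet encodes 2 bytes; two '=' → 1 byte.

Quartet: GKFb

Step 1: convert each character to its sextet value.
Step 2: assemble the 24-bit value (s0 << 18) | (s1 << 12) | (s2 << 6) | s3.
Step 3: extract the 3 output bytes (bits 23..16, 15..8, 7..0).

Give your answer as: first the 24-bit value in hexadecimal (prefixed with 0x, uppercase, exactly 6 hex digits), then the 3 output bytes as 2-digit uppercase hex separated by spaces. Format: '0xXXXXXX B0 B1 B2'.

Sextets: G=6, K=10, F=5, b=27
24-bit: (6<<18) | (10<<12) | (5<<6) | 27
      = 0x180000 | 0x00A000 | 0x000140 | 0x00001B
      = 0x18A15B
Bytes: (v>>16)&0xFF=18, (v>>8)&0xFF=A1, v&0xFF=5B

Answer: 0x18A15B 18 A1 5B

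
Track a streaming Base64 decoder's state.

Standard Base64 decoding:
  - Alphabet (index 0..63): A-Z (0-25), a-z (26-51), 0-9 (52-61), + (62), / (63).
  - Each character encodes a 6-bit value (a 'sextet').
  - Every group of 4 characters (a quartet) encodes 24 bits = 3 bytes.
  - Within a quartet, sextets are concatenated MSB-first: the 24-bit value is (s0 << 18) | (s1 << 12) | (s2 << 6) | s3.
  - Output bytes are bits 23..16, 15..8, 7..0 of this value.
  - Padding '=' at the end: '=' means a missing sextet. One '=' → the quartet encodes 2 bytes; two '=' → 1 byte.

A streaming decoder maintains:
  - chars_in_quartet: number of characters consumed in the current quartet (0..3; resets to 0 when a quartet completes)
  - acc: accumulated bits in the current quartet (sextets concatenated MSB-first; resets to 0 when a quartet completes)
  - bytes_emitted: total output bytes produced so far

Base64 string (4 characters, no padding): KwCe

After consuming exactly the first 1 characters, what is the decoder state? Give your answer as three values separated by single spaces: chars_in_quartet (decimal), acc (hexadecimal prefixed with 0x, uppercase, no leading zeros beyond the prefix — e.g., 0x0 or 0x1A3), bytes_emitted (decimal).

Answer: 1 0xA 0

Derivation:
After char 0 ('K'=10): chars_in_quartet=1 acc=0xA bytes_emitted=0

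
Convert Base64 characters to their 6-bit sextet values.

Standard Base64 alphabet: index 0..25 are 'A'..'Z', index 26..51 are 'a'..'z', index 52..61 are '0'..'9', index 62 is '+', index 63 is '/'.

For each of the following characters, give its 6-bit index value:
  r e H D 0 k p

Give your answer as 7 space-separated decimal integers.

'r': a..z range, 26 + ord('r') − ord('a') = 43
'e': a..z range, 26 + ord('e') − ord('a') = 30
'H': A..Z range, ord('H') − ord('A') = 7
'D': A..Z range, ord('D') − ord('A') = 3
'0': 0..9 range, 52 + ord('0') − ord('0') = 52
'k': a..z range, 26 + ord('k') − ord('a') = 36
'p': a..z range, 26 + ord('p') − ord('a') = 41

Answer: 43 30 7 3 52 36 41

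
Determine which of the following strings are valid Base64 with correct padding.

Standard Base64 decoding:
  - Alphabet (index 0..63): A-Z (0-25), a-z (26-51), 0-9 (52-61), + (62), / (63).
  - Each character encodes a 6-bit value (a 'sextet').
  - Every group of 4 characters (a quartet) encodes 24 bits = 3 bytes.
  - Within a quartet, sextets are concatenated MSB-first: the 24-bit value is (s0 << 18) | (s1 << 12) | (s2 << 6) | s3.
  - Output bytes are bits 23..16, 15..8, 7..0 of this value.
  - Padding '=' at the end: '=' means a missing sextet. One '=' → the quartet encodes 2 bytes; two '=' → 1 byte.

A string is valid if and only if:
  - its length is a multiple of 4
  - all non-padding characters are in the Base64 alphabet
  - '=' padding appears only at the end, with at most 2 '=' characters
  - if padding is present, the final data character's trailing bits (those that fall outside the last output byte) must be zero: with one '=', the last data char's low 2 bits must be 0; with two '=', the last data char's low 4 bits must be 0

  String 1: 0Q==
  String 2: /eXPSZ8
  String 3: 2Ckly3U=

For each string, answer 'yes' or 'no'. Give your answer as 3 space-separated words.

String 1: '0Q==' → valid
String 2: '/eXPSZ8' → invalid (len=7 not mult of 4)
String 3: '2Ckly3U=' → valid

Answer: yes no yes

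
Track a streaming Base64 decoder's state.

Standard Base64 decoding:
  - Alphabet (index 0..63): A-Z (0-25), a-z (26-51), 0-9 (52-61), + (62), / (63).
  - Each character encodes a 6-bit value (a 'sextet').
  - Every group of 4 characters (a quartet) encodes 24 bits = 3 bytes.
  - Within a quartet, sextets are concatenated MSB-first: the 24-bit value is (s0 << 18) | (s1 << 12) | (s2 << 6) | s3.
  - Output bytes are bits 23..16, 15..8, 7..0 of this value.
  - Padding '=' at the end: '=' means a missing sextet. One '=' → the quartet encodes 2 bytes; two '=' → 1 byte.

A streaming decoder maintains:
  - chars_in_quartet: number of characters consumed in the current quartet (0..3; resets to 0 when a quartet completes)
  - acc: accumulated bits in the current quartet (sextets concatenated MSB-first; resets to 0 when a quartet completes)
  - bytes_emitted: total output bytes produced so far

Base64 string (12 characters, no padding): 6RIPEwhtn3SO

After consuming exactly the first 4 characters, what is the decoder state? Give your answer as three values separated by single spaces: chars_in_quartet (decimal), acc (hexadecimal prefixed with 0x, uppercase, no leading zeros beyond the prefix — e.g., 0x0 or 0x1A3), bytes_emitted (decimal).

After char 0 ('6'=58): chars_in_quartet=1 acc=0x3A bytes_emitted=0
After char 1 ('R'=17): chars_in_quartet=2 acc=0xE91 bytes_emitted=0
After char 2 ('I'=8): chars_in_quartet=3 acc=0x3A448 bytes_emitted=0
After char 3 ('P'=15): chars_in_quartet=4 acc=0xE9120F -> emit E9 12 0F, reset; bytes_emitted=3

Answer: 0 0x0 3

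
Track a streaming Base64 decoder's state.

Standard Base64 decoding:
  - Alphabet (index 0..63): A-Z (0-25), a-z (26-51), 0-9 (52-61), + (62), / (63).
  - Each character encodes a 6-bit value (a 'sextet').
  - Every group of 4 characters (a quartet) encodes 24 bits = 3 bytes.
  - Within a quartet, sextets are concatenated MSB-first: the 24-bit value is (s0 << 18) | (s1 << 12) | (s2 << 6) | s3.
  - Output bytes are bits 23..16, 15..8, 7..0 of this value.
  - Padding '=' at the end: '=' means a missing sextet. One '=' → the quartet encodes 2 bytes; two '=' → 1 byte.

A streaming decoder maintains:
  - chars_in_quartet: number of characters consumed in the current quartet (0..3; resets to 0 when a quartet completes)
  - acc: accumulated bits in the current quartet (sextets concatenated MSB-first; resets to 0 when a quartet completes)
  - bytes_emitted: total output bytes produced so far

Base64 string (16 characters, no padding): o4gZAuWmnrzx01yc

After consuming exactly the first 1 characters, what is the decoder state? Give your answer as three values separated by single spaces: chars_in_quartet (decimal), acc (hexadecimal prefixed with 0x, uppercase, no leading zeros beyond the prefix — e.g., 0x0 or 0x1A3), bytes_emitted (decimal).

Answer: 1 0x28 0

Derivation:
After char 0 ('o'=40): chars_in_quartet=1 acc=0x28 bytes_emitted=0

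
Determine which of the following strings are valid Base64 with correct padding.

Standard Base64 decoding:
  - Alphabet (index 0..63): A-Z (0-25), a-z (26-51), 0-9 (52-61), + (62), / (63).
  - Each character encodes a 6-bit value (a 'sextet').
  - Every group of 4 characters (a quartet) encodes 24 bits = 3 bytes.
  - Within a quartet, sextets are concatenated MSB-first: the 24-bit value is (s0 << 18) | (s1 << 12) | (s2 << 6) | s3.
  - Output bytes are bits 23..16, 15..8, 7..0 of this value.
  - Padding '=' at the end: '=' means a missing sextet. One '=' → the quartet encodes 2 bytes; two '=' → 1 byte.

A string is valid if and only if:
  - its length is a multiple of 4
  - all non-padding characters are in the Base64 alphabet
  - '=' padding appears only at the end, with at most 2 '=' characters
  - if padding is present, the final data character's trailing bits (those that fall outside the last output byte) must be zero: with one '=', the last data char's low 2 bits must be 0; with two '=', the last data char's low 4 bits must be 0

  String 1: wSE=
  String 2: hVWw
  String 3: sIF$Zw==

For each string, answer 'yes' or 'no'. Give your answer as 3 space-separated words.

String 1: 'wSE=' → valid
String 2: 'hVWw' → valid
String 3: 'sIF$Zw==' → invalid (bad char(s): ['$'])

Answer: yes yes no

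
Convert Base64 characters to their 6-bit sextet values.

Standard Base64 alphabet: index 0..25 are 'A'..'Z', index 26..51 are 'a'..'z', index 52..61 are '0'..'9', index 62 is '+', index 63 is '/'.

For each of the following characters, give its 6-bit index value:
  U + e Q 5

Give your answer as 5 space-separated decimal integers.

Answer: 20 62 30 16 57

Derivation:
'U': A..Z range, ord('U') − ord('A') = 20
'+': index 62
'e': a..z range, 26 + ord('e') − ord('a') = 30
'Q': A..Z range, ord('Q') − ord('A') = 16
'5': 0..9 range, 52 + ord('5') − ord('0') = 57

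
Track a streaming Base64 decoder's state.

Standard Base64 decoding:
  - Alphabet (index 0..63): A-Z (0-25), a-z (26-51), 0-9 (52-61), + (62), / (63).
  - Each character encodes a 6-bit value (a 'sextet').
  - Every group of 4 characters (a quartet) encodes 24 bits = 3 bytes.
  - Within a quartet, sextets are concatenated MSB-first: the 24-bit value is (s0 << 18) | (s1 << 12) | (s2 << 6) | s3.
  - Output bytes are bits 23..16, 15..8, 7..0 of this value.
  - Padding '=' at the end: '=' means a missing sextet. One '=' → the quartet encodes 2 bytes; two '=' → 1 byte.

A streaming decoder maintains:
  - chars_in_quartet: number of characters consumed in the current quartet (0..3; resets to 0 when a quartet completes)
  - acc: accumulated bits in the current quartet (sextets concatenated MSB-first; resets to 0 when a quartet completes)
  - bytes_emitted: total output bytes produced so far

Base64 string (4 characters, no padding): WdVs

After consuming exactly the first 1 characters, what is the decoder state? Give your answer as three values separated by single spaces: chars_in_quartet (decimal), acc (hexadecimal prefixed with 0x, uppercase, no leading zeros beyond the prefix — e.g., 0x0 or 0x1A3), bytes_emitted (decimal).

Answer: 1 0x16 0

Derivation:
After char 0 ('W'=22): chars_in_quartet=1 acc=0x16 bytes_emitted=0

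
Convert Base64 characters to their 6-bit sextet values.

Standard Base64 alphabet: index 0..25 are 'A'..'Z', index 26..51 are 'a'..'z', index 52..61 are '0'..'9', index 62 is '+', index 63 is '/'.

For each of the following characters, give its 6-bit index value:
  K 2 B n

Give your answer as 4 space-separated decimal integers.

Answer: 10 54 1 39

Derivation:
'K': A..Z range, ord('K') − ord('A') = 10
'2': 0..9 range, 52 + ord('2') − ord('0') = 54
'B': A..Z range, ord('B') − ord('A') = 1
'n': a..z range, 26 + ord('n') − ord('a') = 39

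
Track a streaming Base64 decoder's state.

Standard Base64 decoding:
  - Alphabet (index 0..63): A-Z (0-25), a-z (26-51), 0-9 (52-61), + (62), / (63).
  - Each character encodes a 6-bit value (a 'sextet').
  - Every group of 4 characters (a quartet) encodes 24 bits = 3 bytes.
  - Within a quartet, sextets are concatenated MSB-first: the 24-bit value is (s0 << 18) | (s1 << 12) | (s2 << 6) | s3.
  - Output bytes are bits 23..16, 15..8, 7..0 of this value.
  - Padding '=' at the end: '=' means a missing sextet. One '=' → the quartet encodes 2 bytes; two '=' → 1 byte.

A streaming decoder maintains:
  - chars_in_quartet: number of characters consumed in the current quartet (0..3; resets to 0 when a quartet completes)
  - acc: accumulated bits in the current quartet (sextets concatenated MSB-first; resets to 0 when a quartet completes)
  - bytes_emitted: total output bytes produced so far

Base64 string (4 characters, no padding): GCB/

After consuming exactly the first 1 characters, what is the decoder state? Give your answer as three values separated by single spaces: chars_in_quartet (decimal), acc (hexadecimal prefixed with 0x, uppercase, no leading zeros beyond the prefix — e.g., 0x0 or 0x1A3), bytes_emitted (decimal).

After char 0 ('G'=6): chars_in_quartet=1 acc=0x6 bytes_emitted=0

Answer: 1 0x6 0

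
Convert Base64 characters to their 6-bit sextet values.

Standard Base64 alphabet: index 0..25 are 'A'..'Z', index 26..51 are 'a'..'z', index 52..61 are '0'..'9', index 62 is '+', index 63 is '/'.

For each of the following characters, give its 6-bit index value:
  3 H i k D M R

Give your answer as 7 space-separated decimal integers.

'3': 0..9 range, 52 + ord('3') − ord('0') = 55
'H': A..Z range, ord('H') − ord('A') = 7
'i': a..z range, 26 + ord('i') − ord('a') = 34
'k': a..z range, 26 + ord('k') − ord('a') = 36
'D': A..Z range, ord('D') − ord('A') = 3
'M': A..Z range, ord('M') − ord('A') = 12
'R': A..Z range, ord('R') − ord('A') = 17

Answer: 55 7 34 36 3 12 17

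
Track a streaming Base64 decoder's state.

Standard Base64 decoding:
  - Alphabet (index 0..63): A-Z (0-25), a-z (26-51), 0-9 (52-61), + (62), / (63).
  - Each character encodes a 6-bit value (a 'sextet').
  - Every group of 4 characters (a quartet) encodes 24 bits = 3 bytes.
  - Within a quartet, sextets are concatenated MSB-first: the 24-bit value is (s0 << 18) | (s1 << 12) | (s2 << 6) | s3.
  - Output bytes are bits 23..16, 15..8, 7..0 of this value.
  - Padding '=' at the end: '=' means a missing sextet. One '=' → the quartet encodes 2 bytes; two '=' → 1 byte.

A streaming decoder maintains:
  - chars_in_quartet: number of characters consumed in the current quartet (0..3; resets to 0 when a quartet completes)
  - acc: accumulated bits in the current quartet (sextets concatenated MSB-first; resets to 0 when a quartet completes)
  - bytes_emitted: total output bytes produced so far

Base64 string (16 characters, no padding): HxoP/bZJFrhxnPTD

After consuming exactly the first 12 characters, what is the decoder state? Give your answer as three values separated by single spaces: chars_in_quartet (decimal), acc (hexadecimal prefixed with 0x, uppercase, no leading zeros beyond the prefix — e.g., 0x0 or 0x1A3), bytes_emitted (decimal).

Answer: 0 0x0 9

Derivation:
After char 0 ('H'=7): chars_in_quartet=1 acc=0x7 bytes_emitted=0
After char 1 ('x'=49): chars_in_quartet=2 acc=0x1F1 bytes_emitted=0
After char 2 ('o'=40): chars_in_quartet=3 acc=0x7C68 bytes_emitted=0
After char 3 ('P'=15): chars_in_quartet=4 acc=0x1F1A0F -> emit 1F 1A 0F, reset; bytes_emitted=3
After char 4 ('/'=63): chars_in_quartet=1 acc=0x3F bytes_emitted=3
After char 5 ('b'=27): chars_in_quartet=2 acc=0xFDB bytes_emitted=3
After char 6 ('Z'=25): chars_in_quartet=3 acc=0x3F6D9 bytes_emitted=3
After char 7 ('J'=9): chars_in_quartet=4 acc=0xFDB649 -> emit FD B6 49, reset; bytes_emitted=6
After char 8 ('F'=5): chars_in_quartet=1 acc=0x5 bytes_emitted=6
After char 9 ('r'=43): chars_in_quartet=2 acc=0x16B bytes_emitted=6
After char 10 ('h'=33): chars_in_quartet=3 acc=0x5AE1 bytes_emitted=6
After char 11 ('x'=49): chars_in_quartet=4 acc=0x16B871 -> emit 16 B8 71, reset; bytes_emitted=9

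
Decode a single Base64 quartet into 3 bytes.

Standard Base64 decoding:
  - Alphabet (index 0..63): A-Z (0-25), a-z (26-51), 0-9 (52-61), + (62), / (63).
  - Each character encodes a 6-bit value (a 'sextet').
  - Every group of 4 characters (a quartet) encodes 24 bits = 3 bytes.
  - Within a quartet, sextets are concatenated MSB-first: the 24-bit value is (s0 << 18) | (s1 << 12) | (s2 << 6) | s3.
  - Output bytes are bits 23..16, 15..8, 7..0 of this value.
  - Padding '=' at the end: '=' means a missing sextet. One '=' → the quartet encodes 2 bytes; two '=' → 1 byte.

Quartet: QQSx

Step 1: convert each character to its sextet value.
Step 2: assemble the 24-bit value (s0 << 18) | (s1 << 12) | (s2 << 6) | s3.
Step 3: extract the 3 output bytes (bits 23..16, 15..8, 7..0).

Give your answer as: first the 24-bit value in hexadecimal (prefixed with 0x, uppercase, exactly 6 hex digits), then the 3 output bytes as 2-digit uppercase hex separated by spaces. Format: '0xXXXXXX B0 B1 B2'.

Sextets: Q=16, Q=16, S=18, x=49
24-bit: (16<<18) | (16<<12) | (18<<6) | 49
      = 0x400000 | 0x010000 | 0x000480 | 0x000031
      = 0x4104B1
Bytes: (v>>16)&0xFF=41, (v>>8)&0xFF=04, v&0xFF=B1

Answer: 0x4104B1 41 04 B1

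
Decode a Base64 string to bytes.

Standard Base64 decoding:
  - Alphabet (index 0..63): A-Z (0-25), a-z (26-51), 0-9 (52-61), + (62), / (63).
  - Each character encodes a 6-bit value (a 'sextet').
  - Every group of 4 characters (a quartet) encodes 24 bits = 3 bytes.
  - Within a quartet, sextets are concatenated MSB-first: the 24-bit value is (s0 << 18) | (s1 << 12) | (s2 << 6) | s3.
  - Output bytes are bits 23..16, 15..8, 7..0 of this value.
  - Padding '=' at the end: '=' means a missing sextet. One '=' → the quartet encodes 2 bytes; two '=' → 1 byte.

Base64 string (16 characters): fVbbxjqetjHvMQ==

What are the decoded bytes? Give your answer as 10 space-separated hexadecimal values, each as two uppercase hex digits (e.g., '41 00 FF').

After char 0 ('f'=31): chars_in_quartet=1 acc=0x1F bytes_emitted=0
After char 1 ('V'=21): chars_in_quartet=2 acc=0x7D5 bytes_emitted=0
After char 2 ('b'=27): chars_in_quartet=3 acc=0x1F55B bytes_emitted=0
After char 3 ('b'=27): chars_in_quartet=4 acc=0x7D56DB -> emit 7D 56 DB, reset; bytes_emitted=3
After char 4 ('x'=49): chars_in_quartet=1 acc=0x31 bytes_emitted=3
After char 5 ('j'=35): chars_in_quartet=2 acc=0xC63 bytes_emitted=3
After char 6 ('q'=42): chars_in_quartet=3 acc=0x318EA bytes_emitted=3
After char 7 ('e'=30): chars_in_quartet=4 acc=0xC63A9E -> emit C6 3A 9E, reset; bytes_emitted=6
After char 8 ('t'=45): chars_in_quartet=1 acc=0x2D bytes_emitted=6
After char 9 ('j'=35): chars_in_quartet=2 acc=0xB63 bytes_emitted=6
After char 10 ('H'=7): chars_in_quartet=3 acc=0x2D8C7 bytes_emitted=6
After char 11 ('v'=47): chars_in_quartet=4 acc=0xB631EF -> emit B6 31 EF, reset; bytes_emitted=9
After char 12 ('M'=12): chars_in_quartet=1 acc=0xC bytes_emitted=9
After char 13 ('Q'=16): chars_in_quartet=2 acc=0x310 bytes_emitted=9
Padding '==': partial quartet acc=0x310 -> emit 31; bytes_emitted=10

Answer: 7D 56 DB C6 3A 9E B6 31 EF 31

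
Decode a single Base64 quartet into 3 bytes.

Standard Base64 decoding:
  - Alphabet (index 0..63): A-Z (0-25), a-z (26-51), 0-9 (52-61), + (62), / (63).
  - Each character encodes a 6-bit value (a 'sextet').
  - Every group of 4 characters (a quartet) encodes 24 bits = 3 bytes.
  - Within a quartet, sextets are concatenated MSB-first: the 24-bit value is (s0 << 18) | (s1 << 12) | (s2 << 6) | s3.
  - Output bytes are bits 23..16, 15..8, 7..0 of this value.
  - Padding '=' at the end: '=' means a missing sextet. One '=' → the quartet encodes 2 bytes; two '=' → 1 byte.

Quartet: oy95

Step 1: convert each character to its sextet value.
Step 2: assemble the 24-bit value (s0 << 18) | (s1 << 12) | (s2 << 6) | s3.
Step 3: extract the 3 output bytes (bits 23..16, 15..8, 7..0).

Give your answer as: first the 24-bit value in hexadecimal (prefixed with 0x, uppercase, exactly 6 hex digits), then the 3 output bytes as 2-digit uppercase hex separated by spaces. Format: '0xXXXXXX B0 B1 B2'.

Answer: 0xA32F79 A3 2F 79

Derivation:
Sextets: o=40, y=50, 9=61, 5=57
24-bit: (40<<18) | (50<<12) | (61<<6) | 57
      = 0xA00000 | 0x032000 | 0x000F40 | 0x000039
      = 0xA32F79
Bytes: (v>>16)&0xFF=A3, (v>>8)&0xFF=2F, v&0xFF=79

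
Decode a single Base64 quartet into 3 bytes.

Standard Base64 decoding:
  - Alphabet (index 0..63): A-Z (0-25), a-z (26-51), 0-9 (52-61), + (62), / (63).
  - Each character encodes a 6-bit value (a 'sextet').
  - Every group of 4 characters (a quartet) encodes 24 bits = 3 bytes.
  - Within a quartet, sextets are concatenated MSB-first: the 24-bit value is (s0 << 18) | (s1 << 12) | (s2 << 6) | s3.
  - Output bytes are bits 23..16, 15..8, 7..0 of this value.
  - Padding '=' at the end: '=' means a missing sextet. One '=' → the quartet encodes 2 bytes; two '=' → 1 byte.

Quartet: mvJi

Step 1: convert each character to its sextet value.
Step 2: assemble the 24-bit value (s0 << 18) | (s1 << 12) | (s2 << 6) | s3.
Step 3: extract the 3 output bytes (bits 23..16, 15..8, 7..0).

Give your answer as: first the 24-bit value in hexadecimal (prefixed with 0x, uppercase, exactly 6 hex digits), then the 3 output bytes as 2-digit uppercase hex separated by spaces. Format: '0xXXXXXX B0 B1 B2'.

Answer: 0x9AF262 9A F2 62

Derivation:
Sextets: m=38, v=47, J=9, i=34
24-bit: (38<<18) | (47<<12) | (9<<6) | 34
      = 0x980000 | 0x02F000 | 0x000240 | 0x000022
      = 0x9AF262
Bytes: (v>>16)&0xFF=9A, (v>>8)&0xFF=F2, v&0xFF=62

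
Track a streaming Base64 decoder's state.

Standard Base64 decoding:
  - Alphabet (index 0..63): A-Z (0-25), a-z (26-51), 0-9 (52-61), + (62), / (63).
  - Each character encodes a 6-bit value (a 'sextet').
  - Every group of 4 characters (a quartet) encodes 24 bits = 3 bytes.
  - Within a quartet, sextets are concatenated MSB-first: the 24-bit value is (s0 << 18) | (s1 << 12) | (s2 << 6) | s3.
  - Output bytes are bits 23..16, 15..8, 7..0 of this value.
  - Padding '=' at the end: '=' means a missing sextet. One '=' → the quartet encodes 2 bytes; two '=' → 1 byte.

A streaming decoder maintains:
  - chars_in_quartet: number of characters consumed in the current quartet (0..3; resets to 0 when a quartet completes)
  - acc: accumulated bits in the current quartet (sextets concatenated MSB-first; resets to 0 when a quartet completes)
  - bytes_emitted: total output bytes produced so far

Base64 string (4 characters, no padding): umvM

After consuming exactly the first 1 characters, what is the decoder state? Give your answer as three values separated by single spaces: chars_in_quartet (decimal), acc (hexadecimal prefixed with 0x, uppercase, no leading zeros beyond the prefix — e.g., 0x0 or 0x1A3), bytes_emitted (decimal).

After char 0 ('u'=46): chars_in_quartet=1 acc=0x2E bytes_emitted=0

Answer: 1 0x2E 0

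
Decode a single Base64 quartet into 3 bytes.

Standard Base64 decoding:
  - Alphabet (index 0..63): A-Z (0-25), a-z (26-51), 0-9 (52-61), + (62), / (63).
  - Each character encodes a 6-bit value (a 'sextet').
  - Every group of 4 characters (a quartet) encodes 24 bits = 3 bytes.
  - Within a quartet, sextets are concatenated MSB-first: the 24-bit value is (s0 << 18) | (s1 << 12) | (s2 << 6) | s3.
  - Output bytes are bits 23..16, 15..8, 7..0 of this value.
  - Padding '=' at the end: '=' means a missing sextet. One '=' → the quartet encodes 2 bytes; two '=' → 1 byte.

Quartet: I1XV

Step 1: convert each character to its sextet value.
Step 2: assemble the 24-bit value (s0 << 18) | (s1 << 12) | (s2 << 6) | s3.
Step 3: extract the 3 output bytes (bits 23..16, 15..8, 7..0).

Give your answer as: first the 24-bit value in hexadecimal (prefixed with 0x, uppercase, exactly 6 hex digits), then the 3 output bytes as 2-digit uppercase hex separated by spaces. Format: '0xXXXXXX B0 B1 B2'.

Sextets: I=8, 1=53, X=23, V=21
24-bit: (8<<18) | (53<<12) | (23<<6) | 21
      = 0x200000 | 0x035000 | 0x0005C0 | 0x000015
      = 0x2355D5
Bytes: (v>>16)&0xFF=23, (v>>8)&0xFF=55, v&0xFF=D5

Answer: 0x2355D5 23 55 D5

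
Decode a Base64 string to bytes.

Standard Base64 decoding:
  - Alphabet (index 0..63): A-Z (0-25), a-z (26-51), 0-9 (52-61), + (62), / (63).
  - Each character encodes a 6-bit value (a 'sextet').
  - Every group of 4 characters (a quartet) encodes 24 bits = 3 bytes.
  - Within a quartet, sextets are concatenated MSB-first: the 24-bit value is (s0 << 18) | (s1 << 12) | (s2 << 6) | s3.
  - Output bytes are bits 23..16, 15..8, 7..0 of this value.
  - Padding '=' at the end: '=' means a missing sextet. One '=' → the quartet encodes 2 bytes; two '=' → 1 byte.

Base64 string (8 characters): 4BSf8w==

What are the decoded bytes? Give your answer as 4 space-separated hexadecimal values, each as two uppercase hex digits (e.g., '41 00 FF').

Answer: E0 14 9F F3

Derivation:
After char 0 ('4'=56): chars_in_quartet=1 acc=0x38 bytes_emitted=0
After char 1 ('B'=1): chars_in_quartet=2 acc=0xE01 bytes_emitted=0
After char 2 ('S'=18): chars_in_quartet=3 acc=0x38052 bytes_emitted=0
After char 3 ('f'=31): chars_in_quartet=4 acc=0xE0149F -> emit E0 14 9F, reset; bytes_emitted=3
After char 4 ('8'=60): chars_in_quartet=1 acc=0x3C bytes_emitted=3
After char 5 ('w'=48): chars_in_quartet=2 acc=0xF30 bytes_emitted=3
Padding '==': partial quartet acc=0xF30 -> emit F3; bytes_emitted=4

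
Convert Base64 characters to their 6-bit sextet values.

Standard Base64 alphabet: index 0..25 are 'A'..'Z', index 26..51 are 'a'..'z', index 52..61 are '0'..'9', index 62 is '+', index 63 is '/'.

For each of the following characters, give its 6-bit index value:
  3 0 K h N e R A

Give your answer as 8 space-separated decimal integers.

Answer: 55 52 10 33 13 30 17 0

Derivation:
'3': 0..9 range, 52 + ord('3') − ord('0') = 55
'0': 0..9 range, 52 + ord('0') − ord('0') = 52
'K': A..Z range, ord('K') − ord('A') = 10
'h': a..z range, 26 + ord('h') − ord('a') = 33
'N': A..Z range, ord('N') − ord('A') = 13
'e': a..z range, 26 + ord('e') − ord('a') = 30
'R': A..Z range, ord('R') − ord('A') = 17
'A': A..Z range, ord('A') − ord('A') = 0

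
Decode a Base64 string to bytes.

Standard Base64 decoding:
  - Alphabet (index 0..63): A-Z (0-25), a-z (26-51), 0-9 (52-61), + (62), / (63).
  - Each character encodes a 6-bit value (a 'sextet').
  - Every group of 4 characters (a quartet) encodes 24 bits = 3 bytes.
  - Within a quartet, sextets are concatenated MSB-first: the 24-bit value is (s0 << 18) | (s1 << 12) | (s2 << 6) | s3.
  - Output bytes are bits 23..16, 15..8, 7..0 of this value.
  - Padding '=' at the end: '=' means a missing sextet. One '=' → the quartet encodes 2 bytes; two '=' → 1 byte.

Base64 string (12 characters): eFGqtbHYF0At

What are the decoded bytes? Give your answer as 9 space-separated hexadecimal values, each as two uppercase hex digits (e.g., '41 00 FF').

Answer: 78 51 AA B5 B1 D8 17 40 2D

Derivation:
After char 0 ('e'=30): chars_in_quartet=1 acc=0x1E bytes_emitted=0
After char 1 ('F'=5): chars_in_quartet=2 acc=0x785 bytes_emitted=0
After char 2 ('G'=6): chars_in_quartet=3 acc=0x1E146 bytes_emitted=0
After char 3 ('q'=42): chars_in_quartet=4 acc=0x7851AA -> emit 78 51 AA, reset; bytes_emitted=3
After char 4 ('t'=45): chars_in_quartet=1 acc=0x2D bytes_emitted=3
After char 5 ('b'=27): chars_in_quartet=2 acc=0xB5B bytes_emitted=3
After char 6 ('H'=7): chars_in_quartet=3 acc=0x2D6C7 bytes_emitted=3
After char 7 ('Y'=24): chars_in_quartet=4 acc=0xB5B1D8 -> emit B5 B1 D8, reset; bytes_emitted=6
After char 8 ('F'=5): chars_in_quartet=1 acc=0x5 bytes_emitted=6
After char 9 ('0'=52): chars_in_quartet=2 acc=0x174 bytes_emitted=6
After char 10 ('A'=0): chars_in_quartet=3 acc=0x5D00 bytes_emitted=6
After char 11 ('t'=45): chars_in_quartet=4 acc=0x17402D -> emit 17 40 2D, reset; bytes_emitted=9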